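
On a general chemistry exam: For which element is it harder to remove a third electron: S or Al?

After 2 electrons have been removed, what remains? S²⁺ still has 4 valence electrons; Al²⁺ still has 1 valence electron.
All are still removing valence electrons, so compare the +2 ions as you would atoms: IE_3 generally rises across a period (higher Z_eff) and falls down a group (larger shell), subject to the usual subshell exceptions.
Valence configurations: S²⁺ [Ne]3s²3p², Al²⁺ [Ne]3s¹.
Tabulated IE_3 (kJ/mol): S 3357, Al 2745.
Putting it together, IE_3: Al < S.

S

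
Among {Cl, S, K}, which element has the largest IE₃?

After 2 electrons have been removed, what remains? Cl²⁺ still has 5 valence electrons; S²⁺ still has 4 valence electrons; K²⁺ is already 1 electron into the core.
Breaking into a closed-shell core is much more expensive than removing a leftover valence electron — K has the largest IE_3 here.
Valence configurations: Cl²⁺ [Ne]3s²3p³, S²⁺ [Ne]3s²3p².
The numbers (kJ/mol): Cl 3822, S 3357, K 4420.
Hence IE_3: S < Cl < K.

K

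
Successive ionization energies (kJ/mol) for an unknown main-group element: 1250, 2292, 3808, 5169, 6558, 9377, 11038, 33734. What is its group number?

Group 17

Look for the largest jump between consecutive ionization energies: IE8/IE7 ≈ 3.1, far larger than any earlier ratio.
That jump marks the point where a core electron is being removed. So the atom has 7 valence electrons.
A main-group element with 7 valence electrons is in group 17.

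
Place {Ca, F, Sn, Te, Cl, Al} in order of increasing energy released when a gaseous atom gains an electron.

F is in period 2, group 17; Al is in period 3, group 13; Cl is in period 3, group 17; Ca is in period 4, group 2; Sn is in period 5, group 14; Te is in period 5, group 16.
Electron affinity generally becomes more exothermic across a period toward the halogens and less exothermic down a group.
Neither a single period nor a single group — weigh both effects.
Al > Ca: relative to Ca, both the across-period and down-group shifts push Al's electron affinity up.
Sn > Al: period and group pull opposite ways; the across-period shift dominates (107 vs 42 kJ/mol).
Te > Sn: both are in period 5; the period trend gives Te the larger value.
F > Te: relative to Te, both the across-period and down-group shifts push F's electron affinity up.
Cl > F: this pair runs against the simple trend — see the exception note.
Note the exception: Cl has a higher electron affinity than F, contrary to the simple trend — F's small 2p subshell makes the incoming electron feel strong e⁻–e⁻ repulsion, so Cl actually releases more energy on gaining an electron.
Tabulated electron affinity (kJ/mol): F 328, Al 42, Cl 349, Ca 2, Sn 107, Te 190.
So from lowest to highest: Ca < Al < Sn < Te < F < Cl.

Ca, Al, Sn, Te, F, Cl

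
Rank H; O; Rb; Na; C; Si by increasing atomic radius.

Moving right in a period, electrons are added to the same shell under a stronger nuclear pull, so atoms get smaller; moving down, a new shell is opened and atoms get larger.
Neither a single period nor a single group — weigh both effects.
O > H: period and group pull opposite ways; the down-group shift dominates (63 vs 32 pm).
C > O: C lies to the left of O in period 2, so the across-period effect alone puts C larger.
Si > C: Si sits below C in group 14, so the down-group effect alone puts Si larger.
Na > Si: Na lies to the left of Si in period 3, so the across-period effect alone puts Na larger.
Rb > Na: they share group 1; the group trend gives Rb the larger value.
Tabulated atomic radius (pm): H 32, C 75, O 63, Na 155, Si 116, Rb 210.
So from smallest to largest: H < O < C < Si < Na < Rb.

H < O < C < Si < Na < Rb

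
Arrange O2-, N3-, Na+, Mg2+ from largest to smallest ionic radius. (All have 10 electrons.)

N3- > O2- > Na+ > Mg2+

All of these have 10 electrons, so size is governed by nuclear charge alone: the more protons, the stronger the pull on the same electron cloud, and the smaller the ion.
Nuclear charges: Mg2+ (Z=12), Na+ (Z=11), O2- (Z=8), N3- (Z=7).
Largest to smallest: N3- > O2- > Na+ > Mg2+.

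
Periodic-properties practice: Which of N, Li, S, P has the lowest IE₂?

IE_2 is the cost of taking one more electron from the +1 cation: N⁺ still has 4 valence electrons; Li⁺ is the bare [He] core; S⁺ still has 5 valence electrons; P⁺ still has 4 valence electrons.
Pulling an electron out of a noble-gas core costs far more than removing a remaining valence electron, so Li sits at the high end of IE_2.
Valence configurations: N⁺ [He]2s²2p², S⁺ [Ne]3s²3p³, P⁺ [Ne]3s²3p².
The numbers (kJ/mol): N 2856, Li 7298, S 2252, P 1907.
Putting it together, IE_2: P < S < N < Li.

P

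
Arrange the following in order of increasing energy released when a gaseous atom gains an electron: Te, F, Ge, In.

In < Ge < Te < F

F is in period 2, group 17; Ge is in period 4, group 14; In is in period 5, group 13; Te is in period 5, group 16.
Electron affinity generally becomes more exothermic across a period toward the halogens and less exothermic down a group.
Here both period and group differ, so the two effects have to be weighed against each other.
Ge > In: relative to In, both the across-period and down-group shifts push Ge's electron affinity up.
Te > Ge: the two effects oppose for this pair; the across-period effect wins (190 vs 119 kJ/mol).
F > Te: both effects reinforce here, so F is clearly the higher of the two.
For reference (kJ/mol): F 328, Ge 119, In 29, Te 190.
So from lowest to highest: In < Ge < Te < F.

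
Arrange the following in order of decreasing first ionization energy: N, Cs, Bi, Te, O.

N, O, Te, Bi, Cs

N is in period 2, group 15; O is in period 2, group 16; Te is in period 5, group 16; Cs is in period 6, group 1; Bi is in period 6, group 15.
Across a period the outer electron is held more tightly (higher IE₁); down a group it sits in a higher shell, more shielded, and comes off more easily.
Here both period and group differ, so the two effects have to be weighed against each other.
Bi > Cs: Bi lies to the right of Cs in period 6, so the across-period effect alone puts Bi higher.
Te > Bi: both effects reinforce here, so Te is clearly the higher of the two.
O > Te: O sits above Te in group 16, so the down-group effect alone puts O higher.
N > O: this pair runs against the simple trend — see the exception note.
Note the exception: N has a higher first ionization energy than O, contrary to the simple trend — pairing an electron in O's 2p⁴ costs repulsion energy, so O ionizes more easily than half-filled N (2p³).
For reference (kJ/mol): N 1402, O 1314, Te 869, Cs 376, Bi 703.
So from highest to lowest: N > O > Te > Bi > Cs.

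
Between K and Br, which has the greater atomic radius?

K

Radius decreases left→right (rising Z_eff, same n) and increases top→bottom (higher n).
All lie in period 4, so atomic radius increases right to left.
So K has the greater atomic radius (K > Br).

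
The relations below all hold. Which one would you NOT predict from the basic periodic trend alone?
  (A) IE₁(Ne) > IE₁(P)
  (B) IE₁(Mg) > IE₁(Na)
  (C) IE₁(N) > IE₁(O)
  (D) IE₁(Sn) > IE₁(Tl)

(C)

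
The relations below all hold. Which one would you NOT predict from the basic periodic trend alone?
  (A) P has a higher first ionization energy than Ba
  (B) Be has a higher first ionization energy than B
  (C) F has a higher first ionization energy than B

(B)

The general trend: first ionization energy increases across a period and decreases down a group.
(A) P (period 3, group 15) vs Ba (period 6, group 2): the stated order agrees with the simple trend.
(B) Be (period 2, group 2) vs B (period 2, group 13): the stated order contradicts the simple trend.
(C) F (period 2, group 17) vs B (period 2, group 13): the stated order agrees with the simple trend.
The exception is (B): removing B's lone 2p electron is easier than breaking Be's filled 2s².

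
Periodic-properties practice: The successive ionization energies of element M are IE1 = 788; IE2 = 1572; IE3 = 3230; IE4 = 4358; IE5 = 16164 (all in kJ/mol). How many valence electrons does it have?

4

Look for the largest jump between consecutive ionization energies: IE5/IE4 ≈ 3.7, far larger than any earlier ratio.
That jump marks the point where a core electron is being removed. So the atom has 4 valence electrons.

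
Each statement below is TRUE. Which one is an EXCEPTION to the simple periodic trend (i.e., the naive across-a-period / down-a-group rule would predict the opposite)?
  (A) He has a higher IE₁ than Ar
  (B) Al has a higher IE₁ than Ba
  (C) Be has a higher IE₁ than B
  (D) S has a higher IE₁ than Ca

(C)

The general trend: IE₁ increases across a period and decreases down a group.
(A) He (period 1, group 18) vs Ar (period 3, group 18): the stated order agrees with the simple trend.
(B) Al (period 3, group 13) vs Ba (period 6, group 2): the stated order agrees with the simple trend.
(C) Be (period 2, group 2) vs B (period 2, group 13): the stated order contradicts the simple trend.
(D) S (period 3, group 16) vs Ca (period 4, group 2): the stated order agrees with the simple trend.
The exception is (C): removing B's lone 2p electron is easier than breaking Be's filled 2s².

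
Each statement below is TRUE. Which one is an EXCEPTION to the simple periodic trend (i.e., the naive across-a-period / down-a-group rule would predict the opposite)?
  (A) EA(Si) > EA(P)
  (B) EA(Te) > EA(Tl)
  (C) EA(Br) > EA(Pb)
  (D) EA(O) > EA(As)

The general trend: electron affinity increases across a period and decreases down a group.
(A) Si (period 3, group 14) vs P (period 3, group 15): the stated order contradicts the simple trend.
(B) Te (period 5, group 16) vs Tl (period 6, group 13): the stated order agrees with the simple trend.
(C) Br (period 4, group 17) vs Pb (period 6, group 14): the stated order agrees with the simple trend.
(D) O (period 2, group 16) vs As (period 4, group 15): the stated order agrees with the simple trend.
The exception is (A): adding an electron to P's half-filled 3p³ is unfavourable, so Si (3p²) has the more exothermic EA.

(A)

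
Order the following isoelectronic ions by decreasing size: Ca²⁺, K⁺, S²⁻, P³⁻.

P³⁻ > S²⁻ > K⁺ > Ca²⁺

All of these have 18 electrons, so size is governed by nuclear charge alone: the more protons, the stronger the pull on the same electron cloud, and the smaller the ion.
Nuclear charges: Ca²⁺ (Z=20), K⁺ (Z=19), S²⁻ (Z=16), P³⁻ (Z=15).
Largest to smallest: P³⁻ > S²⁻ > K⁺ > Ca²⁺.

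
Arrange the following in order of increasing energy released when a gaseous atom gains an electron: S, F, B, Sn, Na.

B < Na < Sn < S < F

B is in period 2, group 13; F is in period 2, group 17; Na is in period 3, group 1; S is in period 3, group 16; Sn is in period 5, group 14.
Adding an electron releases more energy for atoms nearer the top right (short of the noble gases).
Here both period and group differ, so the two effects have to be weighed against each other.
Na > B: this pair runs against the simple trend — see the exception note.
Sn > Na: the two effects oppose for this pair; the across-period effect wins (107 vs 53 kJ/mol).
S > Sn: both effects reinforce here, so S is clearly the higher of the two.
F > S: relative to S, both the across-period and down-group shifts push F's electron affinity up.
Note the exception: Na has a higher electron affinity than B, contrary to the simple trend — B's ns²np¹ configuration gives only a small electron affinity — the sparsely filled np subshell binds an added electron weakly.
Approximate values (kJ/mol): B 27, F 328, Na 53, S 200, Sn 107.
So from lowest to highest: B < Na < Sn < S < F.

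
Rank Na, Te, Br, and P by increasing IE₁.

Na < Te < P < Br

Na is in period 3, group 1; P is in period 3, group 15; Br is in period 4, group 17; Te is in period 5, group 16.
First ionization energy rises across a period (greater Z_eff holds electrons more tightly) and falls down a group (valence electrons are farther from the nucleus).
These span different periods and groups, so the two trends combine.
Te > Na: period and group pull opposite ways; the across-period shift dominates (869 vs 496 kJ/mol).
P > Te: period and group pull opposite ways; the down-group shift dominates (1012 vs 869 kJ/mol).
Br > P: period and group pull opposite ways; the across-period shift dominates (1140 vs 1012 kJ/mol).
Tabulated first ionization energy (kJ/mol): Na 496, P 1012, Br 1140, Te 869.
So from lowest to highest: Na < Te < P < Br.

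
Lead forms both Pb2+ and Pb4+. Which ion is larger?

Both ions have Z = 82 protons, but Pb4+ has lost more electrons, so its remaining electrons feel a larger effective nuclear charge per electron and are pulled in more tightly.
Higher positive charge → smaller ion, so Pb2+ > Pb4+.

Pb2+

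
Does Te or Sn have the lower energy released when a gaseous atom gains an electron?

Sn

Sn is in period 5, group 14; Te is in period 5, group 16.
Electron affinity generally becomes more exothermic across a period toward the halogens and less exothermic down a group.
All lie in period 5, so electron affinity increases left to right.
So Sn has the lower energy released when a gaseous atom gains an electron (Sn < Te).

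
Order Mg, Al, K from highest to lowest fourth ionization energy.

Al, Mg, K

Consider each +3 ion: Mg³⁺ is already 1 electron into the core; Al³⁺ is the bare [Ne] core; K³⁺ is already 2 electrons into the core.
All of these are removing an electron from a noble-gas core or deeper; the smaller core (lower principal quantum number) is held far more tightly, and within a period the higher nuclear charge binds the same core more tightly.
The numbers (kJ/mol): Mg 10543, Al 11577, K 5877.
Hence IE_4: K < Mg < Al.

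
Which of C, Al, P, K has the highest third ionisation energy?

After 2 electrons have been removed, what remains? C²⁺ still has 2 valence electrons; Al²⁺ still has 1 valence electron; P²⁺ still has 3 valence electrons; K²⁺ is already 1 electron into the core.
Usually core removal costs more than valence removal, but here the competition is close: a tightly held n=2 valence electron can cost more to remove than an n=3 core electron, so the actual values have to decide it.
Valence configurations: C²⁺ [He]2s², Al²⁺ [Ne]3s¹, P²⁺ [Ne]3s²3p¹.
Tabulated IE_3 (kJ/mol): C 4620, Al 2745, P 2914, K 4420.
Overall IE_3 order: Al < P < K < C.

C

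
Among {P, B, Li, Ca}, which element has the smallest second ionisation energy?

Ca

IE_2 is the cost of taking one more electron from the +1 cation: P⁺ still has 4 valence electrons; B⁺ still has 2 valence electrons; Li⁺ is the bare [He] core; Ca⁺ still has 1 valence electron.
Breaking into a closed-shell core is much more expensive than removing a leftover valence electron — Li has the largest IE_2 here.
Valence configurations: P⁺ [Ne]3s²3p², B⁺ [He]2s², Ca⁺ [Ar]4s¹.
Approximate IE_2 values (kJ/mol): P 1907, B 2427, Li 7298, Ca 1145.
Putting it together, IE_2: Ca < P < B < Li.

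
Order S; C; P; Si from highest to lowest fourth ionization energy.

IE_4 is the cost of taking one more electron from the +3 cation: S³⁺ still has 3 valence electrons; C³⁺ still has 1 valence electron; P³⁺ still has 2 valence electrons; Si³⁺ still has 1 valence electron.
All are still removing valence electrons, so compare the +3 ions as you would atoms: IE_4 generally rises across a period (higher Z_eff) and falls down a group (larger shell), subject to the usual subshell exceptions.
Valence configurations: S³⁺ [Ne]3s²3p¹, C³⁺ [He]2s¹, P³⁺ [Ne]3s², Si³⁺ [Ne]3s¹.
S³⁺ loses a lone 3p electron whereas P³⁺ must break into a filled 3s² pair, so IE_4(P) > IE_4(S) even though S has the higher nuclear charge.
Tabulated IE_4 (kJ/mol): S 4556, C 6223, P 4964, Si 4356.
Hence IE_4: Si < S < P < C.

C, P, S, Si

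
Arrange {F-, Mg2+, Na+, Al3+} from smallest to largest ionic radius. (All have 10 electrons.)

Al3+ < Mg2+ < Na+ < F-

All of these have 10 electrons, so size is governed by nuclear charge alone: the more protons, the stronger the pull on the same electron cloud, and the smaller the ion.
Nuclear charges: Al3+ (Z=13), Mg2+ (Z=12), Na+ (Z=11), F- (Z=9).
Smallest to largest: Al3+ < Mg2+ < Na+ < F-.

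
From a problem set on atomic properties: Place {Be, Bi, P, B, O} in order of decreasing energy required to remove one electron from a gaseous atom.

First ionization energy rises across a period (greater Z_eff holds electrons more tightly) and falls down a group (valence electrons are farther from the nucleus).
Here both period and group differ, so the two effects have to be weighed against each other.
B > Bi: period and group pull opposite ways; the down-group shift dominates (801 vs 703 kJ/mol).
Be > B: this pair runs against the simple trend — see the exception note.
P > Be: the two effects oppose for this pair; the across-period effect wins (1012 vs 900 kJ/mol).
O > P: relative to P, both the across-period and down-group shifts push O's first ionization energy up.
Note the exception: Be has a higher first ionization energy than B, contrary to the simple trend — removing B's lone 2p electron is easier than breaking Be's filled 2s².
Approximate values (kJ/mol): Be 900, B 801, O 1314, P 1012, Bi 703.
So from highest to lowest: O > P > Be > B > Bi.

O > P > Be > B > Bi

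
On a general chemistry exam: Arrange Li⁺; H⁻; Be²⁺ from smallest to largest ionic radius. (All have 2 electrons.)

Be²⁺ < Li⁺ < H⁻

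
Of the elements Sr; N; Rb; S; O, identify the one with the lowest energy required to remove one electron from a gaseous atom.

N is in period 2, group 15; O is in period 2, group 16; S is in period 3, group 16; Rb is in period 5, group 1; Sr is in period 5, group 2.
Across a period the outer electron is held more tightly (higher IE₁); down a group it sits in a higher shell, more shielded, and comes off more easily.
Neither a single period nor a single group — weigh both effects.
Sr > Rb: both are in period 5; the period trend gives Sr the larger value.
S > Sr: both effects reinforce here, so S is clearly the higher of the two.
O > S: they share group 16; the group trend gives O the larger value.
N > O: this pair runs against the simple trend — see the exception note.
Note the exception: N has a higher first ionization energy than O, contrary to the simple trend — pairing an electron in O's 2p⁴ costs repulsion energy, so O ionizes more easily than half-filled N (2p³).
Tabulated first ionization energy (kJ/mol): N 1402, O 1314, S 1000, Rb 403, Sr 550.
The lowest energy required to remove one electron from a gaseous atom among these belongs to Rb.

Rb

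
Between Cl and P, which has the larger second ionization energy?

The second ionization energy removes an electron from the +1 ion. For each element: Cl⁺ still has 6 valence electrons; P⁺ still has 4 valence electrons.
All are still removing valence electrons, so compare the +1 ions as you would atoms: IE_2 generally rises across a period (higher Z_eff) and falls down a group (larger shell), subject to the usual subshell exceptions.
Valence configurations: Cl⁺ [Ne]3s²3p⁴, P⁺ [Ne]3s²3p².
Approximate IE_2 values (kJ/mol): Cl 2298, P 1907.
Hence IE_2: P < Cl.

Cl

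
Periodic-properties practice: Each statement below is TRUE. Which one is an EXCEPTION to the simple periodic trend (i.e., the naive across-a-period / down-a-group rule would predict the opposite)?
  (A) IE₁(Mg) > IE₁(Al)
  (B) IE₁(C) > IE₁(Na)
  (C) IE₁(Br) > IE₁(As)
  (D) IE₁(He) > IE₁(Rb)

(A)

The general trend: IE₁ increases across a period and decreases down a group.
(A) Mg (period 3, group 2) vs Al (period 3, group 13): the stated order contradicts the simple trend.
(B) C (period 2, group 14) vs Na (period 3, group 1): the stated order agrees with the simple trend.
(C) Br (period 4, group 17) vs As (period 4, group 15): the stated order agrees with the simple trend.
(D) He (period 1, group 18) vs Rb (period 5, group 1): the stated order agrees with the simple trend.
The exception is (A): Al's single 3p electron is easier to remove than one from Mg's filled 3s².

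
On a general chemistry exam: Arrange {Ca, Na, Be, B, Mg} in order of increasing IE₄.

Consider each +3 ion: Ca³⁺ is already 1 electron into the core; Na³⁺ is already 2 electrons into the core; Be³⁺ is already 1 electron into the core; B³⁺ is the bare [He] core; Mg³⁺ is already 1 electron into the core.
All of these are removing an electron from a noble-gas core or deeper; the smaller core (lower principal quantum number) is held far more tightly, and within a period the higher nuclear charge binds the same core more tightly.
Tabulated IE_4 (kJ/mol): Ca 6491, Na 9543, Be 21007, B 25026, Mg 10543.
Hence IE_4: Ca < Na < Mg < Be < B.

Ca < Na < Mg < Be < B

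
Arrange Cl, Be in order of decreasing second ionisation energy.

IE_2 is the cost of taking one more electron from the +1 cation: Cl⁺ still has 6 valence electrons; Be⁺ still has 1 valence electron.
All are still removing valence electrons, so compare the +1 ions as you would atoms: IE_2 generally rises across a period (higher Z_eff) and falls down a group (larger shell), subject to the usual subshell exceptions.
Valence configurations: Cl⁺ [Ne]3s²3p⁴, Be⁺ [He]2s¹.
Tabulated IE_2 (kJ/mol): Cl 2298, Be 1757.
Overall IE_2 order: Be < Cl.

Cl > Be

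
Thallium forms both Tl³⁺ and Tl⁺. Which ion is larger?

Both ions have Z = 81 protons, but Tl³⁺ has lost more electrons, so its remaining electrons feel a larger effective nuclear charge per electron and are pulled in more tightly.
Higher positive charge → smaller ion, so Tl⁺ > Tl³⁺.

Tl⁺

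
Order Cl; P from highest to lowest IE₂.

After 1 electron has been removed, what remains? Cl⁺ still has 6 valence electrons; P⁺ still has 4 valence electrons.
All are still removing valence electrons, so compare the +1 ions as you would atoms: IE_2 generally rises across a period (higher Z_eff) and falls down a group (larger shell), subject to the usual subshell exceptions.
Valence configurations: Cl⁺ [Ne]3s²3p⁴, P⁺ [Ne]3s²3p².
Approximate IE_2 values (kJ/mol): Cl 2298, P 1907.
Putting it together, IE_2: P < Cl.

Cl > P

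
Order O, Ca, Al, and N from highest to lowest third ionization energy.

O > Ca > N > Al

IE_3 is the cost of taking one more electron from the +2 cation: O²⁺ still has 4 valence electrons; Ca²⁺ is the bare [Ar] core; Al²⁺ still has 1 valence electron; N²⁺ still has 3 valence electrons.
Usually core removal costs more than valence removal, but here the competition is close: a tightly held n=2 valence electron can cost more to remove than an n=3 core electron, so the actual values have to decide it.
Valence configurations: O²⁺ [He]2s²2p², Al²⁺ [Ne]3s¹, N²⁺ [He]2s²2p¹.
The numbers (kJ/mol): O 5300, Ca 4912, Al 2745, N 4578.
Overall IE_3 order: Al < N < Ca < O.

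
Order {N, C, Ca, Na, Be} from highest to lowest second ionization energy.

Na, N, C, Be, Ca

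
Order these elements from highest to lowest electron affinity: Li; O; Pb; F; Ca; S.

F, S, O, Li, Pb, Ca

Atoms with high Z_eff and room in the valence shell (especially the halogens) have the most exothermic electron affinities.
Here both period and group differ, so the two effects have to be weighed against each other.
Pb > Ca: the two effects oppose for this pair; the across-period effect wins (35 vs 2 kJ/mol).
Li > Pb: the two effects oppose for this pair; the down-group effect wins (60 vs 35 kJ/mol).
O > Li: O lies to the right of Li in period 2, so the across-period effect alone puts O higher.
S > O: this pair runs against the simple trend — see the exception note.
F > S: both effects reinforce here, so F is clearly the higher of the two.
Note the exception: S has a higher electron affinity than O, contrary to the simple trend — the compact 2p subshell of O repels the added electron more than S's larger 3p does.
Approximate values (kJ/mol): Li 60, O 141, F 328, S 200, Ca 2, Pb 35.
So from highest to lowest: F > S > O > Li > Pb > Ca.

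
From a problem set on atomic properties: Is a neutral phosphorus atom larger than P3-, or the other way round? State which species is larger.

Forming P3- adds 3 electrons to P. More electron–electron repulsion in the same shell, with unchanged nuclear charge, lets the cloud expand.
An anion is larger than its parent atom: P3- > P.

P3-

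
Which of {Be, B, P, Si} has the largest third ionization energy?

Be

The third ionization energy removes an electron from the +2 ion. For each element: Be²⁺ is the bare [He] core; B²⁺ still has 1 valence electron; P²⁺ still has 3 valence electrons; Si²⁺ still has 2 valence electrons.
Pulling an electron out of a noble-gas core costs far more than removing a remaining valence electron, so Be sits at the high end of IE_3.
Valence configurations: B²⁺ [He]2s¹, P²⁺ [Ne]3s²3p¹, Si²⁺ [Ne]3s².
P²⁺ loses a lone 3p electron whereas Si²⁺ must break into a filled 3s² pair, so IE_3(Si) > IE_3(P) even though P has the higher nuclear charge.
The numbers (kJ/mol): Be 14849, B 3660, P 2914, Si 3232.
Putting it together, IE_3: P < Si < B < Be.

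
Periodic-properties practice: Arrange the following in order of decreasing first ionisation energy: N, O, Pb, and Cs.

Removing the outermost electron gets harder across a period and easier down a group.
Neither a single period nor a single group — weigh both effects.
Pb > Cs: both are in period 6; the period trend gives Pb the larger value.
O > Pb: both effects reinforce here, so O is clearly the higher of the two.
N > O: this pair runs against the simple trend — see the exception note.
Note the exception: N has a higher first ionization energy than O, contrary to the simple trend — pairing an electron in O's 2p⁴ costs repulsion energy, so O ionizes more easily than half-filled N (2p³).
Approximate values (kJ/mol): N 1402, O 1314, Cs 376, Pb 716.
So from highest to lowest: N > O > Pb > Cs.

N > O > Pb > Cs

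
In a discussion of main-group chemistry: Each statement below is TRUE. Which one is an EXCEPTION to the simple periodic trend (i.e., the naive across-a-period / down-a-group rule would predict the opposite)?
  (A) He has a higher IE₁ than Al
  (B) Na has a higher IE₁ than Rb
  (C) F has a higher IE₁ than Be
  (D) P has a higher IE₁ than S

The general trend: IE₁ increases across a period and decreases down a group.
(A) He (period 1, group 18) vs Al (period 3, group 13): the stated order agrees with the simple trend.
(B) Na (period 3, group 1) vs Rb (period 5, group 1): the stated order agrees with the simple trend.
(C) F (period 2, group 17) vs Be (period 2, group 2): the stated order agrees with the simple trend.
(D) P (period 3, group 15) vs S (period 3, group 16): the stated order contradicts the simple trend.
The exception is (D): S (3p⁴) ionizes more easily than half-filled P (3p³) because the paired 3p electron in S is pushed out by e⁻–e⁻ repulsion.

(D)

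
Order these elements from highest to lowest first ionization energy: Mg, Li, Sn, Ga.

Mg > Sn > Ga > Li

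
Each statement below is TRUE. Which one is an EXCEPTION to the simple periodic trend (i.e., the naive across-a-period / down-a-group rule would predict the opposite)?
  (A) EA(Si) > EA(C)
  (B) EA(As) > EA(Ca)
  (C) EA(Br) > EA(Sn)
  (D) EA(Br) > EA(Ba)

(A)

The general trend: electron affinity increases across a period and decreases down a group.
(A) Si (period 3, group 14) vs C (period 2, group 14): the stated order contradicts the simple trend.
(B) As (period 4, group 15) vs Ca (period 4, group 2): the stated order agrees with the simple trend.
(C) Br (period 4, group 17) vs Sn (period 5, group 14): the stated order agrees with the simple trend.
(D) Br (period 4, group 17) vs Ba (period 6, group 2): the stated order agrees with the simple trend.
The exception is (A): Si's larger, more diffuse 3p orbitals accept an added electron slightly more readily than C's compact 2p.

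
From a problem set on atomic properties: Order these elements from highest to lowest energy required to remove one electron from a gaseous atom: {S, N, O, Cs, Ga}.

N is in period 2, group 15; O is in period 2, group 16; S is in period 3, group 16; Ga is in period 4, group 13; Cs is in period 6, group 1.
Removing the outermost electron gets harder across a period and easier down a group.
Neither a single period nor a single group — weigh both effects.
Ga > Cs: both effects reinforce here, so Ga is clearly the higher of the two.
S > Ga: both effects reinforce here, so S is clearly the higher of the two.
O > S: O sits above S in group 16, so the down-group effect alone puts O higher.
N > O: this pair runs against the simple trend — see the exception note.
Note the exception: N has a higher first ionization energy than O, contrary to the simple trend — pairing an electron in O's 2p⁴ costs repulsion energy, so O ionizes more easily than half-filled N (2p³).
For reference (kJ/mol): N 1402, O 1314, S 1000, Ga 579, Cs 376.
So from highest to lowest: N > O > S > Ga > Cs.

N > O > S > Ga > Cs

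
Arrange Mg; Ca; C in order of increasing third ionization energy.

C < Ca < Mg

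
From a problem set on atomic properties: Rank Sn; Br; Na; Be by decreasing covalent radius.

Na, Sn, Br, Be

Radius decreases left→right (rising Z_eff, same n) and increases top→bottom (higher n).
These span different periods and groups, so the two trends combine.
Br > Be: the two effects oppose for this pair; the down-group effect wins (114 vs 102 pm).
Sn > Br: both effects reinforce here, so Sn is clearly the larger of the two.
Na > Sn: period and group pull opposite ways; the across-period shift dominates (155 vs 140 pm).
For reference (pm): Be 102, Na 155, Br 114, Sn 140.
So from largest to smallest: Na > Sn > Br > Be.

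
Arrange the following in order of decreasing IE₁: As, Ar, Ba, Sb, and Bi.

Ar is in period 3, group 18; As is in period 4, group 15; Sb is in period 5, group 15; Ba is in period 6, group 2; Bi is in period 6, group 15.
First ionization energy rises across a period (greater Z_eff holds electrons more tightly) and falls down a group (valence electrons are farther from the nucleus).
These span different periods and groups, so the two trends combine.
Bi > Ba: both are in period 6; the period trend gives Bi the larger value.
Sb > Bi: they share group 15; the group trend gives Sb the larger value.
As > Sb: As sits above Sb in group 15, so the down-group effect alone puts As higher.
Ar > As: both effects reinforce here, so Ar is clearly the higher of the two.
Tabulated first ionization energy (kJ/mol): Ar 1521, As 947, Sb 831, Ba 503, Bi 703.
So from highest to lowest: Ar > As > Sb > Bi > Ba.

Ar > As > Sb > Bi > Ba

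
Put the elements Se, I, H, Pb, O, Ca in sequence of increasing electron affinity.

Ca < Pb < H < O < Se < I

Atoms with high Z_eff and room in the valence shell (especially the halogens) have the most exothermic electron affinities.
These span different periods and groups, so the two trends combine.
Pb > Ca: period and group pull opposite ways; the across-period shift dominates (35 vs 2 kJ/mol).
H > Pb: the two effects oppose for this pair; the down-group effect wins (73 vs 35 kJ/mol).
O > H: period and group pull opposite ways; the across-period shift dominates (141 vs 73 kJ/mol).
Se > O: this pair runs against the simple trend — see the exception note.
I > Se: period and group pull opposite ways; the across-period shift dominates (295 vs 195 kJ/mol).
Note the exception: Se has a higher electron affinity than O, contrary to the simple trend — O's compact 2p subshell gives strong electron–electron repulsion on the added electron.
For reference (kJ/mol): H 73, O 141, Ca 2, Se 195, I 295, Pb 35.
So from lowest to highest: Ca < Pb < H < O < Se < I.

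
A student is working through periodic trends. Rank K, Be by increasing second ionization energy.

Be < K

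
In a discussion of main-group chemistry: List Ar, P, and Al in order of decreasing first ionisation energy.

Al is in period 3, group 13; P is in period 3, group 15; Ar is in period 3, group 18.
First ionization energy rises across a period (greater Z_eff holds electrons more tightly) and falls down a group (valence electrons are farther from the nucleus).
All lie in period 3, so first ionization energy increases left to right.
So from highest to lowest: Ar > P > Al.

Ar > P > Al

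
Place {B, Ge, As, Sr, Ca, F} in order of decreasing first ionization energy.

F, As, B, Ge, Ca, Sr

B is in period 2, group 13; F is in period 2, group 17; Ca is in period 4, group 2; Ge is in period 4, group 14; As is in period 4, group 15; Sr is in period 5, group 2.
IE₁ increases left→right with effective nuclear charge and decreases top→bottom as the valence shell moves farther out.
Neither a single period nor a single group — weigh both effects.
Ca > Sr: Ca sits above Sr in group 2, so the down-group effect alone puts Ca higher.
Ge > Ca: Ge lies to the right of Ca in period 4, so the across-period effect alone puts Ge higher.
B > Ge: the two effects oppose for this pair; the down-group effect wins (801 vs 762 kJ/mol).
As > B: the two effects oppose for this pair; the across-period effect wins (947 vs 801 kJ/mol).
F > As: both effects reinforce here, so F is clearly the higher of the two.
For reference (kJ/mol): B 801, F 1681, Ca 590, Ge 762, As 947, Sr 550.
So from highest to lowest: F > As > B > Ge > Ca > Sr.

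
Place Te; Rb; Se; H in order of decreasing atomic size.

Rb, Te, Se, H

H is in period 1, group 1; Se is in period 4, group 16; Rb is in period 5, group 1; Te is in period 5, group 16.
Moving right in a period, electrons are added to the same shell under a stronger nuclear pull, so atoms get smaller; moving down, a new shell is opened and atoms get larger.
Here both period and group differ, so the two effects have to be weighed against each other.
Se > H: the two effects oppose for this pair; the down-group effect wins (116 vs 32 pm).
Te > Se: they share group 16; the group trend gives Te the larger value.
Rb > Te: Rb lies to the left of Te in period 5, so the across-period effect alone puts Rb larger.
Tabulated atomic radius (pm): H 32, Se 116, Rb 210, Te 136.
So from largest to smallest: Rb > Te > Se > H.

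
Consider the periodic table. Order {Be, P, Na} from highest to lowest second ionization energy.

Na > P > Be

Consider each +1 ion: Be⁺ still has 1 valence electron; P⁺ still has 4 valence electrons; Na⁺ is the bare [Ne] core.
Breaking into a closed-shell core is much more expensive than removing a leftover valence electron — Na has the largest IE_2 here.
Valence configurations: Be⁺ [He]2s¹, P⁺ [Ne]3s²3p².
Tabulated IE_2 (kJ/mol): Be 1757, P 1907, Na 4562.
Hence IE_2: Be < P < Na.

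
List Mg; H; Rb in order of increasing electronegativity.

Rb, Mg, H

H is in period 1, group 1; Mg is in period 3, group 2; Rb is in period 5, group 1.
EN rises left→right (higher Z_eff, smaller atoms) and falls top→bottom (larger, more shielded atoms).
These span different periods and groups, so the two trends combine.
Mg > Rb: both effects reinforce here, so Mg is clearly the higher of the two.
H > Mg: the two effects oppose for this pair; the down-group effect wins (2.20 vs 1.31).
Approximate values (Pauling): H 2.20, Mg 1.31, Rb 0.82.
So from lowest to highest: Rb < Mg < H.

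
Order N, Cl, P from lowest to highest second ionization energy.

The second ionization energy removes an electron from the +1 ion. For each element: N⁺ still has 4 valence electrons; Cl⁺ still has 6 valence electrons; P⁺ still has 4 valence electrons.
All are still removing valence electrons, so compare the +1 ions as you would atoms: IE_2 generally rises across a period (higher Z_eff) and falls down a group (larger shell), subject to the usual subshell exceptions.
Valence configurations: N⁺ [He]2s²2p², Cl⁺ [Ne]3s²3p⁴, P⁺ [Ne]3s²3p².
Tabulated IE_2 (kJ/mol): N 2856, Cl 2298, P 1907.
Hence IE_2: P < Cl < N.

P < Cl < N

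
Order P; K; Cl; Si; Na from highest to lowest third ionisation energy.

Na > K > Cl > Si > P

Consider each +2 ion: P²⁺ still has 3 valence electrons; K²⁺ is already 1 electron into the core; Cl²⁺ still has 5 valence electrons; Si²⁺ still has 2 valence electrons; Na²⁺ is already 1 electron into the core.
Breaking into a closed-shell core is much more expensive than removing a leftover valence electron — K and Na have the largest IE_3 here.
Valence configurations: P²⁺ [Ne]3s²3p¹, Cl²⁺ [Ne]3s²3p³, Si²⁺ [Ne]3s².
P²⁺ loses a lone 3p electron whereas Si²⁺ must break into a filled 3s² pair, so IE_3(Si) > IE_3(P) even though P has the higher nuclear charge.
Tabulated IE_3 (kJ/mol): P 2914, K 4420, Cl 3822, Si 3232, Na 6910.
Hence IE_3: P < Si < Cl < K < Na.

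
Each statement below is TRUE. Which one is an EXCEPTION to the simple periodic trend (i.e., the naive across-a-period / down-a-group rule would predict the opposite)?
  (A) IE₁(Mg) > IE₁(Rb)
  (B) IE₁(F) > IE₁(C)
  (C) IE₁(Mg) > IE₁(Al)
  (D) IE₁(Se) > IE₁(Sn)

The general trend: first ionization energy increases across a period and decreases down a group.
(A) Mg (period 3, group 2) vs Rb (period 5, group 1): the stated order agrees with the simple trend.
(B) F (period 2, group 17) vs C (period 2, group 14): the stated order agrees with the simple trend.
(C) Mg (period 3, group 2) vs Al (period 3, group 13): the stated order contradicts the simple trend.
(D) Se (period 4, group 16) vs Sn (period 5, group 14): the stated order agrees with the simple trend.
The exception is (C): Al's single 3p electron is easier to remove than one from Mg's filled 3s².

(C)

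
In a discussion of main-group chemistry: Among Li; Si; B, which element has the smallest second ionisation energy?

After 1 electron has been removed, what remains? Li⁺ is the bare [He] core; Si⁺ still has 3 valence electrons; B⁺ still has 2 valence electrons.
Breaking into a closed-shell core is much more expensive than removing a leftover valence electron — Li has the largest IE_2 here.
Valence configurations: Si⁺ [Ne]3s²3p¹, B⁺ [He]2s².
The numbers (kJ/mol): Li 7298, Si 1577, B 2427.
So the second ionization energies run Si < B < Li.

Si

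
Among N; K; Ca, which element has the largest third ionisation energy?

The third ionization energy removes an electron from the +2 ion. For each element: N²⁺ still has 3 valence electrons; K²⁺ is already 1 electron into the core; Ca²⁺ is the bare [Ar] core.
Usually core removal costs more than valence removal, but here the competition is close: a tightly held n=2 valence electron can cost more to remove than an n=3 core electron, so the actual values have to decide it.
The numbers (kJ/mol): N 4578, K 4420, Ca 4912.
Overall IE_3 order: K < N < Ca.

Ca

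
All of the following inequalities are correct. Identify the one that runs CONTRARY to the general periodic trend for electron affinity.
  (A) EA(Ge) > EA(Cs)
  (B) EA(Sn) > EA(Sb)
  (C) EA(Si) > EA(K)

The general trend: electron affinity increases across a period and decreases down a group.
(A) Ge (period 4, group 14) vs Cs (period 6, group 1): the stated order agrees with the simple trend.
(B) Sn (period 5, group 14) vs Sb (period 5, group 15): the stated order contradicts the simple trend.
(C) Si (period 3, group 14) vs K (period 4, group 1): the stated order agrees with the simple trend.
The exception is (B): adding an electron to Sb's half-filled 5p³ is unfavourable, so Sn has the more exothermic EA.

(B)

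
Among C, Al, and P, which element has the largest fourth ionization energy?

Al

Consider each +3 ion: C³⁺ still has 1 valence electron; Al³⁺ is the bare [Ne] core; P³⁺ still has 2 valence electrons.
Core electrons are held far more tightly than valence electrons, so Al tops the IE_4 order.
Valence configurations: C³⁺ [He]2s¹, P³⁺ [Ne]3s².
The numbers (kJ/mol): C 6223, Al 11577, P 4964.
Overall IE_4 order: P < C < Al.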